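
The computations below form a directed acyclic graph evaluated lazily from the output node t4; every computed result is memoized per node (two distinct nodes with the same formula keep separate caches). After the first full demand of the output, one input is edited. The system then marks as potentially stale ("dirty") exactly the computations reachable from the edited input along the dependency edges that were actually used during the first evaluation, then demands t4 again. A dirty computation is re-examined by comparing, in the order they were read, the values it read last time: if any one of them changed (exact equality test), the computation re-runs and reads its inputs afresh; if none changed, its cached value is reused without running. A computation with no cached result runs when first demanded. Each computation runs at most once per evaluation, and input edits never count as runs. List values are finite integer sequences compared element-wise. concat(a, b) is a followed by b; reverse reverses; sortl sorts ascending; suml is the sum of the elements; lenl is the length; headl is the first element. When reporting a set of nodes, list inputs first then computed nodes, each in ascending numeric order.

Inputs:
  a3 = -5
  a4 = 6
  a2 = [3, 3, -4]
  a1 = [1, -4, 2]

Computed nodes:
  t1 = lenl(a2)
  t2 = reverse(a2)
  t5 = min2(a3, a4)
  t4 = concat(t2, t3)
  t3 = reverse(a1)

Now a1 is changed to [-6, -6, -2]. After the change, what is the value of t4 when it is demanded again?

First demand of the output computes:
  t2 = reverse([3, 3, -4]) = [-4, 3, 3]
  t3 = reverse([1, -4, 2]) = [2, -4, 1]
  t4 = concat([-4, 3, 3], [2, -4, 1]) = [-4, 3, 3, 2, -4, 1]

After the edit, cleaning proceeds:
  t3: a read changed (a1 [1, -4, 2]->[-6, -6, -2]) — executes, giving [-2, -6, -6].
  t4: a read changed (t3 [2, -4, 1]->[-2, -6, -6]) — executes, giving [-4, 3, 3, -2, -6, -6].

Demanding t4 again yields [-4, 3, 3, -2, -6, -6].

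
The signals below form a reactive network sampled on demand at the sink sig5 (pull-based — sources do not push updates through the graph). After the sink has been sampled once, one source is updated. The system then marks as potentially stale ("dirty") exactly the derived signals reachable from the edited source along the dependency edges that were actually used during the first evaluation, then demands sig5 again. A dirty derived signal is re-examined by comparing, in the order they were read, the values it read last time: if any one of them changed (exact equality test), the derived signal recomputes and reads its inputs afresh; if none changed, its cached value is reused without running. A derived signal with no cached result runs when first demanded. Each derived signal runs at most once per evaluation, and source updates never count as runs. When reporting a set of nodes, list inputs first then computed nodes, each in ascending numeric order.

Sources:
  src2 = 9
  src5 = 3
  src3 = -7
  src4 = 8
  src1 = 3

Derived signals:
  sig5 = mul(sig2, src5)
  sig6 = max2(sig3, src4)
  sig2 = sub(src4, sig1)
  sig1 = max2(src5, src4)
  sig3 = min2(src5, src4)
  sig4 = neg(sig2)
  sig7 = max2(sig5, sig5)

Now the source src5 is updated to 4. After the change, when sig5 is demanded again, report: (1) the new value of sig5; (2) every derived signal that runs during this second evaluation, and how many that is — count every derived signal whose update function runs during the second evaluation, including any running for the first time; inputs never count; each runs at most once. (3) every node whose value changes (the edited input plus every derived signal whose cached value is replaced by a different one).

Initial pass — values computed on the first demand:
  sig1 = max2(3, 8) = 8
  sig2 = sub(8, 8) = 0
  sig5 = mul(0, 3) = 0

Second demand — change propagation:
  sig1: re-runs because src5 3->4; new result 8 (unchanged).
  sig2: re-examined; everything it read last time is the same (src4 unchanged, sig1 unchanged) — cache 0 kept, no run.
  sig5: re-runs because src5 3->4; new result 0 (unchanged).

The important point: at sig2 every value read last time is unchanged, so the dirty flag clears without a run.

sig5 now evaluates to 0.
Run set: sig1, sig5 (2 run).
Changed values: src5.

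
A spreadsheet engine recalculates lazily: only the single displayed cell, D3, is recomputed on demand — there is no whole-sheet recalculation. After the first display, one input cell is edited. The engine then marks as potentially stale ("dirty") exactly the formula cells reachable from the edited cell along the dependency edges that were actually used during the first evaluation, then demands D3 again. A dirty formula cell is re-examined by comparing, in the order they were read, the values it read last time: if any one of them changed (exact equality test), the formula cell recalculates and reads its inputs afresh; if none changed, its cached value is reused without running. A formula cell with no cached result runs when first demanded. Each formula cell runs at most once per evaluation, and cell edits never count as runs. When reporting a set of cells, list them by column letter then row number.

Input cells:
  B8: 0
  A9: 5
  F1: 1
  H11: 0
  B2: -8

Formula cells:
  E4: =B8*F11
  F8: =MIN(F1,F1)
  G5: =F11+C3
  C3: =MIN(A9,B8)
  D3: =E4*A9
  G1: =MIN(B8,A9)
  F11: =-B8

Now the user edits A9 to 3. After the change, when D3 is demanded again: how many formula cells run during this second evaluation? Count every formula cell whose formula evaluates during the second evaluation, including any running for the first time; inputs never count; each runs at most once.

First evaluation (everything demanded from the output):
  F11 = -(0) = 0
  E4 = 0 * 0 = 0
  D3 = 0 * 5 = 0

Propagation after the edit:
  D3: runs — A9 5->3; result 0 (same value as before).

Formula cells that run: D3 — 1 in total.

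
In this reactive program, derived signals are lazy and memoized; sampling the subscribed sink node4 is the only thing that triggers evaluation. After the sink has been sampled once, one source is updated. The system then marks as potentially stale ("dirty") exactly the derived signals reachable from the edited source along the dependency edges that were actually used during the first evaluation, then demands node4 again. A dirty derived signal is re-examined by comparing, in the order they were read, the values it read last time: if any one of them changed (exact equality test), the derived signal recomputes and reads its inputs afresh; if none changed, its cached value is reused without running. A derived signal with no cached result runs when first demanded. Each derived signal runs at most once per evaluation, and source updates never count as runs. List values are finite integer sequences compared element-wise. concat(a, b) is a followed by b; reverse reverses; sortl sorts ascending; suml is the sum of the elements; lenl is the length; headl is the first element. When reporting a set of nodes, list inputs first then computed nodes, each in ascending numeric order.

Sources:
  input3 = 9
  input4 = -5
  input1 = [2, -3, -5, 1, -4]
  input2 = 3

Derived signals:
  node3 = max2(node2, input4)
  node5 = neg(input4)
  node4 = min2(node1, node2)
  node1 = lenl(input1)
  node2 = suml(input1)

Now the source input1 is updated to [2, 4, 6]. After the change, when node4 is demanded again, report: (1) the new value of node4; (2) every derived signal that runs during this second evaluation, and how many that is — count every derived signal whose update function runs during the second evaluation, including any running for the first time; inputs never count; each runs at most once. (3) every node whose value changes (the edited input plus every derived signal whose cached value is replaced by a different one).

First demand of the output computes:
  node1 = lenl([2, -3, -5, 1, -4]) = 5
  node2 = suml([2, -3, -5, 1, -4]) = -9
  node4 = min2(5, -9) = -9

After the edit, cleaning proceeds:
  node1: a read changed (input1 [2, -3, -5, 1, -4]->[2, 4, 6]) — executes, giving 3.
  node2: a read changed (input1 [2, -3, -5, 1, -4]->[2, 4, 6]) — executes, giving 12.
  node4: a read changed (node1 5->3; node2 -9->12) — executes, giving 3.

Demanding node4 again yields 3.
3 derived signals run: node1, node2, node4.
The nodes whose values change: input1, node1, node2, node4.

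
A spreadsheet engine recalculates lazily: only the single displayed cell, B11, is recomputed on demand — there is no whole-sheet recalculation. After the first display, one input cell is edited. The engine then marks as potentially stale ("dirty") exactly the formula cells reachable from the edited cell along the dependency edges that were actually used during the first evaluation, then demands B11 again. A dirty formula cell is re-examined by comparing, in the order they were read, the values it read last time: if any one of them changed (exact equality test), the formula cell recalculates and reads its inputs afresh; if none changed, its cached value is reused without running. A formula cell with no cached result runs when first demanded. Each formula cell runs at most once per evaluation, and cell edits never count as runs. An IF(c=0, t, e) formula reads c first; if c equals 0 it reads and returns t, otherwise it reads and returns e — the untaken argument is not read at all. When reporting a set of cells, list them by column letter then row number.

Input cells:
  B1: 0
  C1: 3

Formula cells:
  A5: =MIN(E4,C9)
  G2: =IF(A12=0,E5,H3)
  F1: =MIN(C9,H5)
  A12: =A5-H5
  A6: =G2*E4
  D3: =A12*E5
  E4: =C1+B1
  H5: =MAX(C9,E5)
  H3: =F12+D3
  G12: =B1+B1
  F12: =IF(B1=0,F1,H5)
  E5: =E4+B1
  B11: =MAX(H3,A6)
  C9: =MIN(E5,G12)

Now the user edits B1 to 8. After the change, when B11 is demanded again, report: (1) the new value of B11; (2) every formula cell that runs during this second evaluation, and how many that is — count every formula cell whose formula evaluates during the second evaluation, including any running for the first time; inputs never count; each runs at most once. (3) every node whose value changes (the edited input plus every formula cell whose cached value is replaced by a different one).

First evaluation (everything demanded from the output):
  E4 = 3 + 0 = 3
  E5 = 3 + 0 = 3
  G12 = 0 + 0 = 0
  C9 = MIN(3, 0) = 0
  A5 = MIN(3, 0) = 0
  H5 = MAX(0, 3) = 3
  A12 = 0 - 3 = -3
  D3 = -3 * 3 = -9
  F1 = MIN(0, 3) = 0
  F12 = IF(B1=0: B1=0 -> then branch F1) = 0
  H3 = 0 + -9 = -9
  G2 = IF(A12=0: A12=-3 -> else branch H3) = -9
  A6 = -9 * 3 = -27
  B11 = MAX(-9, -27) = -9

Propagation after the edit:
  E4: runs — B1 0->8; result 11.
  E5: runs — E4 3->11; B1 0->8; result 19.
  G12: runs — B1 0->8; B1 0->8; result 16.
  C9: runs — E5 3->19; G12 0->16; result 16.
  A5: runs — E4 3->11; C9 0->16; result 11.
  H5: runs — C9 0->16; E5 3->19; result 19.
  A12: runs — A5 0->11; H5 3->19; result -8.
  D3: runs — A12 -3->-8; E5 3->19; result -152.
  F1: marked dirty but never re-examined — demand shifted away from it.
  F12: runs — B1 0->8; result 19.
  H3: runs — F12 0->19; D3 -9->-152; result -133.
  G2: runs — A12 -3->-8; H3 -9->-133; result -133.
  A6: runs — G2 -9->-133; E4 3->11; result -1463.
  B11: runs — H3 -9->-133; A6 -27->-1463; result -133.

Key observation: a condition flipped, so demand moved to the other branch — F1 is never re-examined.

New value of B11: -133.
Formula cells that run: A5, A6, A12, B11, C9, D3, E4, E5, F12, G2, G12, H3, H5 — 13 in total.
Values that change: A5, A6, A12, B1, B11, C9, D3, E4, E5, F12, G2, G12, H3, H5.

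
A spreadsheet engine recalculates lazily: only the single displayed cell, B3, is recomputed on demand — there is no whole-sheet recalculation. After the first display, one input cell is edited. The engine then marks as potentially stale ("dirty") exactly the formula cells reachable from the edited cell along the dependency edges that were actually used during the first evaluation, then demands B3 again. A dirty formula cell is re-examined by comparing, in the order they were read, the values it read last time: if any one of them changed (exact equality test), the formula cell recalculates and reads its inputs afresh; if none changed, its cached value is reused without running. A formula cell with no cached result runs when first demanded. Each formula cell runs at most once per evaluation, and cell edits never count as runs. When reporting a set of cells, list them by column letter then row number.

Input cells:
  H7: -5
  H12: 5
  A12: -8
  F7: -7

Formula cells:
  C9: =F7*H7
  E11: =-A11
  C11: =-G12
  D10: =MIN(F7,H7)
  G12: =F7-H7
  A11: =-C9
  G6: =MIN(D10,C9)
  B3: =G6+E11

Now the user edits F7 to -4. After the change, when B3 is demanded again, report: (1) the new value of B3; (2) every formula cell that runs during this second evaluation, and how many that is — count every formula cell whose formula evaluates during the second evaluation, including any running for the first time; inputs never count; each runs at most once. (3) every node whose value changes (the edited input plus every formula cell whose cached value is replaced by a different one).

First evaluation (everything demanded from the output):
  C9 = -7 * -5 = 35
  A11 = -(35) = -35
  D10 = MIN(-7, -5) = -7
  E11 = -(-35) = 35
  G6 = MIN(-7, 35) = -7
  B3 = -7 + 35 = 28

Propagation after the edit:
  C9: runs — F7 -7->-4; result 20.
  A11: runs — C9 35->20; result -20.
  D10: runs — F7 -7->-4; result -5.
  E11: runs — A11 -35->-20; result 20.
  G6: runs — D10 -7->-5; C9 35->20; result -5.
  B3: runs — G6 -7->-5; E11 35->20; result 15.

New value of B3: 15.
Formula cells that run: A11, B3, C9, D10, E11, G6 — 6 in total.
Values that change: A11, B3, C9, D10, E11, F7, G6.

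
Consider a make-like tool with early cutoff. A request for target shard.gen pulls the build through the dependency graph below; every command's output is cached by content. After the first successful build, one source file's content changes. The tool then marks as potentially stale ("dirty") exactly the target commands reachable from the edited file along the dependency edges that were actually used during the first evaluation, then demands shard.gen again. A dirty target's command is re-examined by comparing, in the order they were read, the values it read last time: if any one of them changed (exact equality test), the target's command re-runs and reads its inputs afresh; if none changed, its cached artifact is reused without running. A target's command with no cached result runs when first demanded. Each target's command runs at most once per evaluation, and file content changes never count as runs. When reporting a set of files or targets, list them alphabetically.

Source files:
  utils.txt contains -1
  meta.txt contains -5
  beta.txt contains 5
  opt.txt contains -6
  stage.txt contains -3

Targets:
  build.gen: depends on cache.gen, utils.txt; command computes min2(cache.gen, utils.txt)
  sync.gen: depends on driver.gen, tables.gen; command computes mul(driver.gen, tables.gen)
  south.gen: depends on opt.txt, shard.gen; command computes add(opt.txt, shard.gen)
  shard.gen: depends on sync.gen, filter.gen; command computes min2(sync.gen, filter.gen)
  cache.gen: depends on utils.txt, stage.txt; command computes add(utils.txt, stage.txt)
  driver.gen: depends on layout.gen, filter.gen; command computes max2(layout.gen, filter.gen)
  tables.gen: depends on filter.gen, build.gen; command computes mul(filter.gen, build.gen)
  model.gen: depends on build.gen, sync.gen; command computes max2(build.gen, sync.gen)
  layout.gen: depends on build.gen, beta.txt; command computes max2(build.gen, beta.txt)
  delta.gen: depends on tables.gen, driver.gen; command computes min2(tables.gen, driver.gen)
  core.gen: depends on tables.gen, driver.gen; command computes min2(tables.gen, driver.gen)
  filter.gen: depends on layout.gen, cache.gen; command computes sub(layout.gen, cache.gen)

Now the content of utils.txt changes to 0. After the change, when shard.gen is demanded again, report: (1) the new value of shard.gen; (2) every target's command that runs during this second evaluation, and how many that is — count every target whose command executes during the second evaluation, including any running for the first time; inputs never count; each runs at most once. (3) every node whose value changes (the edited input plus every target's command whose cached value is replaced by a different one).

First demand of the output computes:
  cache.gen = add(-1, -3) = -4
  build.gen = min2(-4, -1) = -4
  layout.gen = max2(-4, 5) = 5
  filter.gen = sub(5, -4) = 9
  driver.gen = max2(5, 9) = 9
  tables.gen = mul(9, -4) = -36
  sync.gen = mul(9, -36) = -324
  shard.gen = min2(-324, 9) = -324

After the edit, cleaning proceeds:
  cache.gen: a read changed (utils.txt -1->0) — executes, giving -3.
  build.gen: a read changed (cache.gen -4->-3; utils.txt -1->0) — executes, giving -3.
  layout.gen: a read changed (build.gen -4->-3) — executes, giving 5 — identical to its old value.
  filter.gen: a read changed (cache.gen -4->-3) — executes, giving 8.
  driver.gen: a read changed (filter.gen 9->8) — executes, giving 8.
  tables.gen: a read changed (filter.gen 9->8; build.gen -4->-3) — executes, giving -24.
  sync.gen: a read changed (driver.gen 9->8; tables.gen -36->-24) — executes, giving -192.
  shard.gen: a read changed (sync.gen -324->-192; filter.gen 9->8) — executes, giving -192.

Demanding shard.gen again yields -192.
8 target commands run: build.gen, cache.gen, driver.gen, filter.gen, layout.gen, shard.gen, sync.gen, tables.gen.
The nodes whose values change: build.gen, cache.gen, driver.gen, filter.gen, shard.gen, sync.gen, tables.gen, utils.txt.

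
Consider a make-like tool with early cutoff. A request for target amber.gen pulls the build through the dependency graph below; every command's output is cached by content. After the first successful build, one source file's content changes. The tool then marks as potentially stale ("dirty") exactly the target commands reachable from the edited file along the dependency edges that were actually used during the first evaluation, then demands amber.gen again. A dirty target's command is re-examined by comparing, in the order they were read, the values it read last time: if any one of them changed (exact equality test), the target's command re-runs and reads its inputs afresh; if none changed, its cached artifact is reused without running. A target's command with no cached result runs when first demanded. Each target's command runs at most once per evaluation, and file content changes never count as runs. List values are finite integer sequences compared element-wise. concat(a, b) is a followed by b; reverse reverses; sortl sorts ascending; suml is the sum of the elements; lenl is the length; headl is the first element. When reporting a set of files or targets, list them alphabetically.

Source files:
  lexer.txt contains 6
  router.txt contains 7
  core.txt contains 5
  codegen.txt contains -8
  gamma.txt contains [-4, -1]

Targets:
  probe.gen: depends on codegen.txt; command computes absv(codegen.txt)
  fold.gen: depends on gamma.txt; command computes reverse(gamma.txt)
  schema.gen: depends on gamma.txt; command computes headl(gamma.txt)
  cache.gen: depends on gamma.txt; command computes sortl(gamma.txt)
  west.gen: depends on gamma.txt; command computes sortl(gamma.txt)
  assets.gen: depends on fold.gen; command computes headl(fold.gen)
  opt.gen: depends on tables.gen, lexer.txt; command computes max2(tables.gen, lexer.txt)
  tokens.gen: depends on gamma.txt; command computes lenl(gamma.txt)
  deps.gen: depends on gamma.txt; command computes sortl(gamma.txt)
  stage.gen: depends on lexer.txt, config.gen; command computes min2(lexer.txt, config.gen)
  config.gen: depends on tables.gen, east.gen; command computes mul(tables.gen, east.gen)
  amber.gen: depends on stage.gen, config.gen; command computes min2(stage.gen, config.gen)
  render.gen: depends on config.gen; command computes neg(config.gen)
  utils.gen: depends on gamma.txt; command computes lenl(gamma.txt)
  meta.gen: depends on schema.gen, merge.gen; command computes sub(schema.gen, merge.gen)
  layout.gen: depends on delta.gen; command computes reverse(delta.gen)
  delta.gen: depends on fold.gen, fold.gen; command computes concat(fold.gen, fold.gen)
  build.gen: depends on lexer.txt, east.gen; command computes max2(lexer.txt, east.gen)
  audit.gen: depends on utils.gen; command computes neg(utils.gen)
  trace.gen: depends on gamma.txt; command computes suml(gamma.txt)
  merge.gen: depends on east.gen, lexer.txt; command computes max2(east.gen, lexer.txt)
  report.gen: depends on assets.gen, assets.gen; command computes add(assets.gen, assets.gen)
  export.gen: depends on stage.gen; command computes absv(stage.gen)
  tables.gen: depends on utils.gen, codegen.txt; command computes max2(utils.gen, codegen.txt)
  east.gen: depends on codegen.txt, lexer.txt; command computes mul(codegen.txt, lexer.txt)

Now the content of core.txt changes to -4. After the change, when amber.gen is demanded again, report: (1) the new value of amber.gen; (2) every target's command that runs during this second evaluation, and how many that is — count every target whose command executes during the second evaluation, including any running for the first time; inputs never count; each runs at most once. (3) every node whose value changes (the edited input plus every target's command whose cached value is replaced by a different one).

Demanding amber.gen again yields -96.
0 target commands run: none.
The nodes whose values change: core.txt.
Note the shortcut — nothing in the graph depends on core.txt at all, so no recomputation happens.

First demand of the output computes:
  east.gen = mul(-8, 6) = -48
  utils.gen = lenl([-4, -1]) = 2
  tables.gen = max2(2, -8) = 2
  config.gen = mul(2, -48) = -96
  stage.gen = min2(6, -96) = -96
  amber.gen = min2(-96, -96) = -96

After the edit, cleaning proceeds:
  no node depends on core.txt at all; the second demand re-runs nothing.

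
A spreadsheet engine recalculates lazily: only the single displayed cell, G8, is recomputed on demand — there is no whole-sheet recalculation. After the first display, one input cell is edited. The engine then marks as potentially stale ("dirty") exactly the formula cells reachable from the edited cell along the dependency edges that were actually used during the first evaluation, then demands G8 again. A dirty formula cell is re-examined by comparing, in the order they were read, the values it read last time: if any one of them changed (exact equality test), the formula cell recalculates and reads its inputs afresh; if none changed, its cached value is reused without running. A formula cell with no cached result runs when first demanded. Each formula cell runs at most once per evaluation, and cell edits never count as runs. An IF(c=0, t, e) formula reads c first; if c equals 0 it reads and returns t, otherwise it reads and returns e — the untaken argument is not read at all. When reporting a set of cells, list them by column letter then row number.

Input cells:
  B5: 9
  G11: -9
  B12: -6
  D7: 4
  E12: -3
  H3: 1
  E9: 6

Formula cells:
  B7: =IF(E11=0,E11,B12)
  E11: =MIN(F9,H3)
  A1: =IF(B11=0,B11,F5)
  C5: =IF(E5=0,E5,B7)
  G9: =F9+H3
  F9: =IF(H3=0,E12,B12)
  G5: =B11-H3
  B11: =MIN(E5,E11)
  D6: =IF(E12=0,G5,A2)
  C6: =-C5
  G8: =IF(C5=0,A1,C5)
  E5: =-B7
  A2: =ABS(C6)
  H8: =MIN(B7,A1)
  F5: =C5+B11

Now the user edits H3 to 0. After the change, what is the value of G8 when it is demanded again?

First evaluation (everything demanded from the output):
  F9 = IF(H3=0: H3=1 -> else branch B12) = -6
  E11 = MIN(-6, 1) = -6
  B7 = IF(E11=0: E11=-6 -> else branch B12) = -6
  E5 = -(-6) = 6
  C5 = IF(E5=0: E5=6 -> else branch B7) = -6
  G8 = IF(C5=0: C5=-6 -> else branch C5) = -6

Propagation after the edit:
  F9: runs — H3 1->0; result -3.
  E11: runs — F9 -6->-3; H3 1->0; result -3.
  B7: runs — E11 -6->-3; result -6 (same value as before).
  E5: checked — values it read are unchanged (B7 unchanged); reused cached 6 without running.
  C5: checked — values it read are unchanged (E5 unchanged, B7 unchanged); reused cached -6 without running.
  G8: checked — values it read are unchanged (C5 unchanged, C5 unchanged); reused cached -6 without running.

Key observation: the change is absorbed at B7 — it re-runs but produces the same value, and the output's value is unchanged.

New value of G8: -6.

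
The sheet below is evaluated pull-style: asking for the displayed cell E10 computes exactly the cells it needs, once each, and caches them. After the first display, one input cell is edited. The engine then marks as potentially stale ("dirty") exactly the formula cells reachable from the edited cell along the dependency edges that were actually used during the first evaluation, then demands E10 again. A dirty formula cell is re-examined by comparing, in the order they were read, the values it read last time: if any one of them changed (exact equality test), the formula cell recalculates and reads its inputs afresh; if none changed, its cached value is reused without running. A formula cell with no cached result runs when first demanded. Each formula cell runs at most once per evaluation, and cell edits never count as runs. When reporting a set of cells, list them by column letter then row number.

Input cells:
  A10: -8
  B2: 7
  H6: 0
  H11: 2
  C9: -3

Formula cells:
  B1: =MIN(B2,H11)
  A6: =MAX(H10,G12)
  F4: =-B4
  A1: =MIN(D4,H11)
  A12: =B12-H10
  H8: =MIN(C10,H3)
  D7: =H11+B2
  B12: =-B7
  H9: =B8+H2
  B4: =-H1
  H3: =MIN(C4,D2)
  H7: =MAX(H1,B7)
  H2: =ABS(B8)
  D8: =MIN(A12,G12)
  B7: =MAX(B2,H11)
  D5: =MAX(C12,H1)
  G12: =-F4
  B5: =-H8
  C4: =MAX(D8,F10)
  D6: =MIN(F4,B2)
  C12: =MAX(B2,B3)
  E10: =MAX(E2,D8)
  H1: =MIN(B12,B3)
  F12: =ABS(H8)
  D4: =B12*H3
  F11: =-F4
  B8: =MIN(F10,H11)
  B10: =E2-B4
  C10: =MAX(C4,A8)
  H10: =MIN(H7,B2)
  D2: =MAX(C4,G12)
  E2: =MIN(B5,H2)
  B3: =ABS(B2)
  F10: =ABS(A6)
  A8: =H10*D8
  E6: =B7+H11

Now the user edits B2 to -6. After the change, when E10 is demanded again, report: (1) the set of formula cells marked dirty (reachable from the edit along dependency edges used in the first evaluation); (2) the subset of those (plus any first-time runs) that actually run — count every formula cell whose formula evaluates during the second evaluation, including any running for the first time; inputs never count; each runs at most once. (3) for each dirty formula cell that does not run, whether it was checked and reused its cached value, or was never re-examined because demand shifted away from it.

First demand of the output computes:
  B3 = ABS(7) = 7
  B7 = MAX(7, 2) = 7
  B12 = -(7) = -7
  H1 = MIN(-7, 7) = -7
  B4 = -(-7) = 7
  F4 = -(7) = -7
  G12 = -(-7) = 7
  H7 = MAX(-7, 7) = 7
  H10 = MIN(7, 7) = 7
  A6 = MAX(7, 7) = 7
  A12 = -7 - 7 = -14
  D8 = MIN(-14, 7) = -14
  A8 = 7 * -14 = -98
  F10 = ABS(7) = 7
  B8 = MIN(7, 2) = 2
  C4 = MAX(-14, 7) = 7
  C10 = MAX(7, -98) = 7
  D2 = MAX(7, 7) = 7
  H2 = ABS(2) = 2
  H3 = MIN(7, 7) = 7
  H8 = MIN(7, 7) = 7
  B5 = -(7) = -7
  E2 = MIN(-7, 2) = -7
  E10 = MAX(-7, -14) = -7

After the edit, cleaning proceeds:
  B3: a read changed (B2 7->-6) — executes, giving 6.
  B7: a read changed (B2 7->-6) — executes, giving 2.
  B12: a read changed (B7 7->2) — executes, giving -2.
  H1: a read changed (B12 -7->-2; B3 7->6) — executes, giving -2.
  B4: a read changed (H1 -7->-2) — executes, giving 2.
  F4: a read changed (B4 7->2) — executes, giving -2.
  G12: a read changed (F4 -7->-2) — executes, giving 2.
  H7: a read changed (H1 -7->-2; B7 7->2) — executes, giving 2.
  H10: a read changed (H7 7->2; B2 7->-6) — executes, giving -6.
  A6: a read changed (H10 7->-6; G12 7->2) — executes, giving 2.
  A12: a read changed (B12 -7->-2; H10 7->-6) — executes, giving 4.
  D8: a read changed (A12 -14->4; G12 7->2) — executes, giving 2.
  A8: a read changed (H10 7->-6; D8 -14->2) — executes, giving -12.
  F10: a read changed (A6 7->2) — executes, giving 2.
  B8: a read changed (F10 7->2) — executes, giving 2 — identical to its old value.
  C4: a read changed (D8 -14->2; F10 7->2) — executes, giving 2.
  C10: a read changed (C4 7->2; A8 -98->-12) — executes, giving 2.
  D2: a read changed (C4 7->2; G12 7->2) — executes, giving 2.
  H2: dirty, but its reads are unchanged (B8 unchanged); cached 2 stands.
  H3: a read changed (C4 7->2; D2 7->2) — executes, giving 2.
  H8: a read changed (C10 7->2; H3 7->2) — executes, giving 2.
  B5: a read changed (H8 7->2) — executes, giving -2.
  E2: a read changed (B5 -7->-2) — executes, giving -2.
  E10: a read changed (E2 -7->-2; D8 -14->2) — executes, giving 2.

Note where the cutoff bites: H2 is checked, finds nothing changed, and keeps its cache.

The edit dirties: A6, A8, A12, B3, B4, B5, B7, B8, B12, C4, C10, D2, D8, E2, E10, F4, F10, G12, H1, H2, H3, H7, H8, H10.
23 formula cells run: A6, A8, A12, B3, B4, B5, B7, B8, B12, C4, C10, D2, D8, E2, E10, F4, F10, G12, H1, H3, H7, H8, H10.
Cache hits after checking: H2.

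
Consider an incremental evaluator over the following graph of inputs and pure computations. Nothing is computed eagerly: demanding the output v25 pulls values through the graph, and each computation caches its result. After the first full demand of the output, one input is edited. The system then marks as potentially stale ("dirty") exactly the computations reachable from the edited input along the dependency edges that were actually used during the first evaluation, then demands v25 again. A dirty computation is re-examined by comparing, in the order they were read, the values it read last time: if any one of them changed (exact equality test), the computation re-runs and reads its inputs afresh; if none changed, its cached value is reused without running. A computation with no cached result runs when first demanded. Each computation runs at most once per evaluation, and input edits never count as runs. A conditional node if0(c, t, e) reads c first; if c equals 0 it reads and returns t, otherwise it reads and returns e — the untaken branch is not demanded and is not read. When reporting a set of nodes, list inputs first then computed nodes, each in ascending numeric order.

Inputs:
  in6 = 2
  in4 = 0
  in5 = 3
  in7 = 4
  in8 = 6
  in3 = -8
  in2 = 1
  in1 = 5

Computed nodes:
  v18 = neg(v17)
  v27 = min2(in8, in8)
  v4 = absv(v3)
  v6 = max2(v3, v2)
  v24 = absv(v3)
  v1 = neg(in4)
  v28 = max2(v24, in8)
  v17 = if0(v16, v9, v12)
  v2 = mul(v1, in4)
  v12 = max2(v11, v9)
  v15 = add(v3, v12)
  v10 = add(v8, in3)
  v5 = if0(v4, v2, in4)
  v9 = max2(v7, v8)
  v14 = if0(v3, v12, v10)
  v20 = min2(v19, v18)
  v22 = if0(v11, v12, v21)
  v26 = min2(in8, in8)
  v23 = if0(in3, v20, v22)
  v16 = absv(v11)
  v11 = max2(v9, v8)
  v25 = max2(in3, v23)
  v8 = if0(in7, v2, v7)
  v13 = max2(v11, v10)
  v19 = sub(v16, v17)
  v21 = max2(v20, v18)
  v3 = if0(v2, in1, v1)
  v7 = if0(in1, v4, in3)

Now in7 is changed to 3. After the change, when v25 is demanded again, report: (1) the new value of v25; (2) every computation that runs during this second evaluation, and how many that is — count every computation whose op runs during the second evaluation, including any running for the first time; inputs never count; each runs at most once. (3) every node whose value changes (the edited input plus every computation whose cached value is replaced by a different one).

Initial pass — values computed on the first demand:
  v7 = if0(in1=5 -> else branch in3) = -8
  v8 = if0(in7=4 -> else branch v7) = -8
  v9 = max2(-8, -8) = -8
  v11 = max2(-8, -8) = -8
  v12 = max2(-8, -8) = -8
  v16 = absv(-8) = 8
  v17 = if0(v16=8 -> else branch v12) = -8
  v18 = neg(-8) = 8
  v19 = sub(8, -8) = 16
  v20 = min2(16, 8) = 8
  v21 = max2(8, 8) = 8
  v22 = if0(v11=-8 -> else branch v21) = 8
  v23 = if0(in3=-8 -> else branch v22) = 8
  v25 = max2(-8, 8) = 8

Second demand — change propagation:
  v8: re-runs because in7 4->3; new result -8 (unchanged).
  v9: re-examined; everything it read last time is the same (v7 unchanged, v8 unchanged) — cache -8 kept, no run.
  v11: re-examined; everything it read last time is the same (v9 unchanged, v8 unchanged) — cache -8 kept, no run.
  v12: re-examined; everything it read last time is the same (v11 unchanged, v9 unchanged) — cache -8 kept, no run.
  v16: re-examined; everything it read last time is the same (v11 unchanged) — cache 8 kept, no run.
  v17: re-examined; everything it read last time is the same (v16 unchanged, v12 unchanged) — cache -8 kept, no run.
  v18: re-examined; everything it read last time is the same (v17 unchanged) — cache 8 kept, no run.
  v19: re-examined; everything it read last time is the same (v16 unchanged, v17 unchanged) — cache 16 kept, no run.
  v20: re-examined; everything it read last time is the same (v19 unchanged, v18 unchanged) — cache 8 kept, no run.
  v21: re-examined; everything it read last time is the same (v20 unchanged, v18 unchanged) — cache 8 kept, no run.
  v22: re-examined; everything it read last time is the same (v11 unchanged, v21 unchanged) — cache 8 kept, no run.
  v23: re-examined; everything it read last time is the same (in3 unchanged, v22 unchanged) — cache 8 kept, no run.
  v25: re-examined; everything it read last time is the same (in3 unchanged, v23 unchanged) — cache 8 kept, no run.

The important point: v8 recomputes to an identical value, and the output ends up unchanged.

v25 now evaluates to 8.
Run set: v8 (1 run).
Changed values: in7.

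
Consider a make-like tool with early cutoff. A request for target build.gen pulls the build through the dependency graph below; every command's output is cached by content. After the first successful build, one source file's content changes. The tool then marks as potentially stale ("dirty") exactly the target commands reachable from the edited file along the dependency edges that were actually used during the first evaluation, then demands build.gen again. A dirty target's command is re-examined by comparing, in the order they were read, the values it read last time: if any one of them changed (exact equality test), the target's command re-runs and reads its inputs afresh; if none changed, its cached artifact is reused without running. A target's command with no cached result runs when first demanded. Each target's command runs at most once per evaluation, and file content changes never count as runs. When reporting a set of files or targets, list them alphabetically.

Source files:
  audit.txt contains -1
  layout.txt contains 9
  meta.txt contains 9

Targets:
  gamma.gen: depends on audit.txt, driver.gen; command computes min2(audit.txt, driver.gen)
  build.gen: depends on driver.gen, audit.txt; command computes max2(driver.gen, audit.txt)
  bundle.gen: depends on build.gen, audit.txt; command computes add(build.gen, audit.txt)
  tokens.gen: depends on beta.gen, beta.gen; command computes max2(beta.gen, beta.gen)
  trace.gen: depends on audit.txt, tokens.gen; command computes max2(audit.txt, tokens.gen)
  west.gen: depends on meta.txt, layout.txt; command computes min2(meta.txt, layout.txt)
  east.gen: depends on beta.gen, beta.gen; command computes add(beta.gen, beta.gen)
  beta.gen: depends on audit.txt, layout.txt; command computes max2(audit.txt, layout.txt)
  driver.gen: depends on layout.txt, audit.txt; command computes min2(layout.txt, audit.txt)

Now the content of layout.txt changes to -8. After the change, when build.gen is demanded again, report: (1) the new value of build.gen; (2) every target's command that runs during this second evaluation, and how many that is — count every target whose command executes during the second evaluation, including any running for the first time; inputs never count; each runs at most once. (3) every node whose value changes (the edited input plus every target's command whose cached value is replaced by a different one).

Demanding build.gen again yields -1.
2 target commands run: build.gen, driver.gen.
The nodes whose values change: driver.gen, layout.txt.

First demand of the output computes:
  driver.gen = min2(9, -1) = -1
  build.gen = max2(-1, -1) = -1

After the edit, cleaning proceeds:
  driver.gen: a read changed (layout.txt 9->-8) — executes, giving -8.
  build.gen: a read changed (driver.gen -1->-8) — executes, giving -1 — identical to its old value.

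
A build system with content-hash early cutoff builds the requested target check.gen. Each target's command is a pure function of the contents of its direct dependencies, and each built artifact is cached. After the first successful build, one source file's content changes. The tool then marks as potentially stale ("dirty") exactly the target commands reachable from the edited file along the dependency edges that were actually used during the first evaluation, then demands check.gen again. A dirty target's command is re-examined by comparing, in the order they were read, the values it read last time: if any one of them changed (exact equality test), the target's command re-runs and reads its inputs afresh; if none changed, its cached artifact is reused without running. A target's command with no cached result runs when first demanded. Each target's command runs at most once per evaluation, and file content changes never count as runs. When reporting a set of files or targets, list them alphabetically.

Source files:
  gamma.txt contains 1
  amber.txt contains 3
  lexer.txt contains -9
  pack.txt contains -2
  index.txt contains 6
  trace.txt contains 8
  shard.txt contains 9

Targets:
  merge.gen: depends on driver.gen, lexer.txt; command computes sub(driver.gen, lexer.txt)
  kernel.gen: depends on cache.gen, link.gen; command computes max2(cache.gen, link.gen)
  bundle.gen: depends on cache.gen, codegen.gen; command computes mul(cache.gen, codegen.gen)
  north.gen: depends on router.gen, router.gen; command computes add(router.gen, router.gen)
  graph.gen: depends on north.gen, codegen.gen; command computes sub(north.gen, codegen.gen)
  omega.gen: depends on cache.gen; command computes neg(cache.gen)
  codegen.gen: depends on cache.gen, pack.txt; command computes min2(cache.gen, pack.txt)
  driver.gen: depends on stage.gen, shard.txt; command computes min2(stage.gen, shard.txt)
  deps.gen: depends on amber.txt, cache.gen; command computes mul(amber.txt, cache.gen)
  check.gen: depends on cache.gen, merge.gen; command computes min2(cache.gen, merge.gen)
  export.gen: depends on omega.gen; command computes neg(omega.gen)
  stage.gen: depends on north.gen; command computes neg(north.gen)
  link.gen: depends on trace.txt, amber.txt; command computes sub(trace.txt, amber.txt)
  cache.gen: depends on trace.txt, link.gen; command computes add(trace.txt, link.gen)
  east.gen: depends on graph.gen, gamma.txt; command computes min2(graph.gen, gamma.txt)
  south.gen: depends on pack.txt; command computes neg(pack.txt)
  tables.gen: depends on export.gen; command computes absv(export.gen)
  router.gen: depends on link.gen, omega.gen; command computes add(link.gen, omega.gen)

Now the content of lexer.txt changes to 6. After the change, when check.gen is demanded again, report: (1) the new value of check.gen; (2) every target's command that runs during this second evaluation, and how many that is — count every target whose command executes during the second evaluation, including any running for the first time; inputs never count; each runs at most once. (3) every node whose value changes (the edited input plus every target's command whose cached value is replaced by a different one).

First evaluation (everything demanded from the output):
  link.gen = sub(8, 3) = 5
  cache.gen = add(8, 5) = 13
  omega.gen = neg(13) = -13
  router.gen = add(5, -13) = -8
  north.gen = add(-8, -8) = -16
  stage.gen = neg(-16) = 16
  driver.gen = min2(16, 9) = 9
  merge.gen = sub(9, -9) = 18
  check.gen = min2(13, 18) = 13

Propagation after the edit:
  merge.gen: runs — lexer.txt -9->6; result 3.
  check.gen: runs — merge.gen 18->3; result 3.

New value of check.gen: 3.
Target commands that run: check.gen, merge.gen — 2 in total.
Values that change: check.gen, lexer.txt, merge.gen.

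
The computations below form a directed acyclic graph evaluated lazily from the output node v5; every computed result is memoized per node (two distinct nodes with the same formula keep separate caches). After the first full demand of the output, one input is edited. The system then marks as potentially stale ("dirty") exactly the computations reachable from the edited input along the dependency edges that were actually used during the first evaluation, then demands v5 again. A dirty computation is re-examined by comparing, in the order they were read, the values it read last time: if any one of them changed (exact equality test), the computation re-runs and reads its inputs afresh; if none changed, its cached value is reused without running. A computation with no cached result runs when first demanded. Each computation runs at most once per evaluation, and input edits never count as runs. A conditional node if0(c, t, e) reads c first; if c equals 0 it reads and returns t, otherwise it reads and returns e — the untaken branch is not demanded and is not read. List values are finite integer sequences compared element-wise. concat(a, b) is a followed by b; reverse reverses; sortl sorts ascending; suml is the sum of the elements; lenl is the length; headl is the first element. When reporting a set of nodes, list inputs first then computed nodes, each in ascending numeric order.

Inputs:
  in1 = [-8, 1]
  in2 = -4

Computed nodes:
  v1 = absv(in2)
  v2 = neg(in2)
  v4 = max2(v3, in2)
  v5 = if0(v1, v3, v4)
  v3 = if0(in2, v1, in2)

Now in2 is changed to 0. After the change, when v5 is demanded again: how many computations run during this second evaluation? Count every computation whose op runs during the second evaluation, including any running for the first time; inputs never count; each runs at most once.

3 computations run: v1, v3, v5.
Note the branch switch — demand abandons v4, which is never re-examined.

First demand of the output computes:
  v1 = absv(-4) = 4
  v3 = if0(in2=-4 -> else branch in2) = -4
  v4 = max2(-4, -4) = -4
  v5 = if0(v1=4 -> else branch v4) = -4

After the edit, cleaning proceeds:
  v1: a read changed (in2 -4->0) — executes, giving 0.
  v3: a read changed (in2 -4->0; in2 -4->0) — executes, giving 0.
  v4: stays stale; no demand reaches it after the flip.
  v5: a read changed (v1 4->0) — executes, giving 0.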